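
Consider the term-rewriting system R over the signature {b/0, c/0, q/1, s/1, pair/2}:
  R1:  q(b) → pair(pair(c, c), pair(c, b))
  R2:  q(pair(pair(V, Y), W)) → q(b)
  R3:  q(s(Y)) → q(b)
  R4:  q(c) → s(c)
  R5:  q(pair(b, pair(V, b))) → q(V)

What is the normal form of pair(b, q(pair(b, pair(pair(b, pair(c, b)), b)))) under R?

1. pair(b, q(pair(b, pair(pair(b, pair(c, b)), b))))  →  pair(b, q(pair(b, pair(c, b))))   [R5 at 2]
2. pair(b, q(pair(b, pair(c, b))))  →  pair(b, q(c))   [R5 at 2]
3. pair(b, q(c))  →  pair(b, s(c))   [R4 at 2]

pair(b, s(c))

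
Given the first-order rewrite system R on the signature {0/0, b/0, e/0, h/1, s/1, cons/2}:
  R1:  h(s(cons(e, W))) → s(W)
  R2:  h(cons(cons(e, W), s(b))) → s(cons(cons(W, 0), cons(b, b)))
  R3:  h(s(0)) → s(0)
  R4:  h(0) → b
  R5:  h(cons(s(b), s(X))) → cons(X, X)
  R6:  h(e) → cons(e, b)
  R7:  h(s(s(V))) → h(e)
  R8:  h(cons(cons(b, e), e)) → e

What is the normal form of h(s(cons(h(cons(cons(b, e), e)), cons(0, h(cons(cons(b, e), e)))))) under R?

s(cons(0, e))

1. h(s(cons(h(cons(cons(b, e), e)), cons(0, h(cons(cons(b, e), e))))))  →  h(s(cons(e, cons(0, h(cons(cons(b, e), e))))))   [R8 at 1.1.1]
2. h(s(cons(e, cons(0, h(cons(cons(b, e), e))))))  →  s(cons(0, h(cons(cons(b, e), e))))   [R1 at ε]
3. s(cons(0, h(cons(cons(b, e), e))))  →  s(cons(0, e))   [R8 at 1.2]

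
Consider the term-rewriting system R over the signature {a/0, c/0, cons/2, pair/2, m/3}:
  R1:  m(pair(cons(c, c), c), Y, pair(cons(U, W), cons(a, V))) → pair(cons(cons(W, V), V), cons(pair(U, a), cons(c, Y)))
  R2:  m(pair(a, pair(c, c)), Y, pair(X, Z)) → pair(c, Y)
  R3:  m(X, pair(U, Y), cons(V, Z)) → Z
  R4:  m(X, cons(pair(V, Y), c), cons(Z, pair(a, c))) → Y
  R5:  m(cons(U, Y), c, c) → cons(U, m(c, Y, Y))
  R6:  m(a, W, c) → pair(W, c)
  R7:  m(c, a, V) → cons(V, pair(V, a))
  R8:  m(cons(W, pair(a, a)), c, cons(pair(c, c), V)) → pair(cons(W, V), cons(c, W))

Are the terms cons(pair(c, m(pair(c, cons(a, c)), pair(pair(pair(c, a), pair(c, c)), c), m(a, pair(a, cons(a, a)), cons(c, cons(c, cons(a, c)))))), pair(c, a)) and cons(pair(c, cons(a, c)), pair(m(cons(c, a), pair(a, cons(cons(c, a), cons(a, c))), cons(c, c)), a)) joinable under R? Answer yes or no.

Reduce t₁ = cons(pair(c, m(pair(c, cons(a, c)), pair(pair(pair(c, a), pair(c, c)), c), m(a, pair(a, cons(a, a)), cons(c, cons(c, cons(a, c)))))), pair(c, a)):
1. cons(pair(c, m(pair(c, cons(a, c)), pair(pair(pair(c, a), pair(c, c)), c), m(a, pair(a, cons(a, a)), cons(c, cons(c, cons(a, c)))))), pair(c, a))  →  cons(pair(c, m(pair(c, cons(a, c)), pair(pair(pair(c, a), pair(c, c)), c), cons(c, cons(a, c)))), pair(c, a))   [R3 at 1.2.3]
2. cons(pair(c, m(pair(c, cons(a, c)), pair(pair(pair(c, a), pair(c, c)), c), cons(c, cons(a, c)))), pair(c, a))  →  cons(pair(c, cons(a, c)), pair(c, a))   [R3 at 1.2]

Reduce t₂ = cons(pair(c, cons(a, c)), pair(m(cons(c, a), pair(a, cons(cons(c, a), cons(a, c))), cons(c, c)), a)):
1. cons(pair(c, cons(a, c)), pair(m(cons(c, a), pair(a, cons(cons(c, a), cons(a, c))), cons(c, c)), a))  →  cons(pair(c, cons(a, c)), pair(c, a))   [R3 at 2.1]

yes — NF(t₁) = cons(pair(c, cons(a, c)), pair(c, a)), NF(t₂) = cons(pair(c, cons(a, c)), pair(c, a))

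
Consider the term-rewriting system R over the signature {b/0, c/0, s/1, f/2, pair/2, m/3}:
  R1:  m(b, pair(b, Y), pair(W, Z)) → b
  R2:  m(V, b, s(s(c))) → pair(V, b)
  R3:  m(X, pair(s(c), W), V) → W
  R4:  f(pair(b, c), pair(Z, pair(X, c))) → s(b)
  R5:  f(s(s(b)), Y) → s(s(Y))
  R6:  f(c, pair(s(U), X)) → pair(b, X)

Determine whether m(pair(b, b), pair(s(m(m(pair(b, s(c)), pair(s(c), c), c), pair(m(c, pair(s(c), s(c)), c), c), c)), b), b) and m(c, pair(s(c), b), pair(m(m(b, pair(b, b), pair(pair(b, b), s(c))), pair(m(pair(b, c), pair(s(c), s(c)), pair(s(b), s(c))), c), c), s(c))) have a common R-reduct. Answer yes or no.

yes — NF(t₁) = b, NF(t₂) = b

Reduce t₁ = m(pair(b, b), pair(s(m(m(pair(b, s(c)), pair(s(c), c), c), pair(m(c, pair(s(c), s(c)), c), c), c)), b), b):
1. m(pair(b, b), pair(s(m(m(pair(b, s(c)), pair(s(c), c), c), pair(m(c, pair(s(c), s(c)), c), c), c)), b), b)  →  m(pair(b, b), pair(s(m(c, pair(m(c, pair(s(c), s(c)), c), c), c)), b), b)   [R3 at 2.1.1.1]
2. m(pair(b, b), pair(s(m(c, pair(m(c, pair(s(c), s(c)), c), c), c)), b), b)  →  m(pair(b, b), pair(s(m(c, pair(s(c), c), c)), b), b)   [R3 at 2.1.1.2.1]
3. m(pair(b, b), pair(s(m(c, pair(s(c), c), c)), b), b)  →  m(pair(b, b), pair(s(c), b), b)   [R3 at 2.1.1]
4. m(pair(b, b), pair(s(c), b), b)  →  b   [R3 at ε]

Reduce t₂ = m(c, pair(s(c), b), pair(m(m(b, pair(b, b), pair(pair(b, b), s(c))), pair(m(pair(b, c), pair(s(c), s(c)), pair(s(b), s(c))), c), c), s(c))):
1. m(c, pair(s(c), b), pair(m(m(b, pair(b, b), pair(pair(b, b), s(c))), pair(m(pair(b, c), pair(s(c), s(c)), pair(s(b), s(c))), c), c), s(c)))  →  b   [R3 at ε]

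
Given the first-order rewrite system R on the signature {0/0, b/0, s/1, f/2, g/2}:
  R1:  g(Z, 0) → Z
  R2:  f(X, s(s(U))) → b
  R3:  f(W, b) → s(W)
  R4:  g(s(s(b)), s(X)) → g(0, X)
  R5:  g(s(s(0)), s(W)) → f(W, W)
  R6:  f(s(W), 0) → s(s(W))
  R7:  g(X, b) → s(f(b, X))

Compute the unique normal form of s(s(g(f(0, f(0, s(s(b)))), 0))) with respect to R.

1. s(s(g(f(0, f(0, s(s(b)))), 0)))  →  s(s(f(0, f(0, s(s(b))))))   [R1 at 1.1]
2. s(s(f(0, f(0, s(s(b))))))  →  s(s(f(0, b)))   [R2 at 1.1.2]
3. s(s(f(0, b)))  →  s(s(s(0)))   [R3 at 1.1]

s(s(s(0)))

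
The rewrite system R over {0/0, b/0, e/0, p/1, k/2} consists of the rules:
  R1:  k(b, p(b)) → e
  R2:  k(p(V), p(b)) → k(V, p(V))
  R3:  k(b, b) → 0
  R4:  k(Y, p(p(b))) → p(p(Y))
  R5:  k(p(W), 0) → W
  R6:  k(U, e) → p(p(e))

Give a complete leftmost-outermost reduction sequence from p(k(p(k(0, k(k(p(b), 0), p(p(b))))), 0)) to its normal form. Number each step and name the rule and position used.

p(p(p(0)))

1. p(k(p(k(0, k(k(p(b), 0), p(p(b))))), 0))  →  p(k(0, k(k(p(b), 0), p(p(b)))))   [R5 at 1]
2. p(k(0, k(k(p(b), 0), p(p(b)))))  →  p(k(0, p(p(k(p(b), 0)))))   [R4 at 1.2]
3. p(k(0, p(p(k(p(b), 0)))))  →  p(k(0, p(p(b))))   [R5 at 1.2.1.1]
4. p(k(0, p(p(b))))  →  p(p(p(0)))   [R4 at 1]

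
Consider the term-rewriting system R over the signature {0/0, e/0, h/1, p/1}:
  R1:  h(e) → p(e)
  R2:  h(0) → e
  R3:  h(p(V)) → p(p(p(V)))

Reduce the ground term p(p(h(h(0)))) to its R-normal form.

1. p(p(h(h(0))))  →  p(p(h(e)))   [R2 at 1.1.1]
2. p(p(h(e)))  →  p(p(p(e)))   [R1 at 1.1]

p(p(p(e)))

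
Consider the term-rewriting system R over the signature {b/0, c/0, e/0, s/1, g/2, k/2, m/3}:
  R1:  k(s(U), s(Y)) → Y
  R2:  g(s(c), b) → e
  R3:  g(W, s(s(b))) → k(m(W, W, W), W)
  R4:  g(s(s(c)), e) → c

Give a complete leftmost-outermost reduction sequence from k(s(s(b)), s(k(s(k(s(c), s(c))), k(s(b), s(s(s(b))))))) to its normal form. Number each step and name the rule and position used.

1. k(s(s(b)), s(k(s(k(s(c), s(c))), k(s(b), s(s(s(b)))))))  →  k(s(k(s(c), s(c))), k(s(b), s(s(s(b)))))   [R1 at ε]
2. k(s(k(s(c), s(c))), k(s(b), s(s(s(b)))))  →  k(s(c), k(s(b), s(s(s(b)))))   [R1 at 1.1]
3. k(s(c), k(s(b), s(s(s(b)))))  →  k(s(c), s(s(b)))   [R1 at 2]
4. k(s(c), s(s(b)))  →  s(b)   [R1 at ε]

s(b)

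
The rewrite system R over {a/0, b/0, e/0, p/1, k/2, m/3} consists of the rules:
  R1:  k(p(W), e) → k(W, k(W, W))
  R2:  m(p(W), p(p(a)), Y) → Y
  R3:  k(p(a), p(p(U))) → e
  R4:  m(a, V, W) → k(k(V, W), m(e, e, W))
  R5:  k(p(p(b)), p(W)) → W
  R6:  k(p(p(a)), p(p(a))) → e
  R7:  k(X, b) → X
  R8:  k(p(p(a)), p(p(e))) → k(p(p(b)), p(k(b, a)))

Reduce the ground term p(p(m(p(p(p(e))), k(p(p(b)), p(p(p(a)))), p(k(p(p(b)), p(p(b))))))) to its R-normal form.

p(p(p(p(b))))

1. p(p(m(p(p(p(e))), k(p(p(b)), p(p(p(a)))), p(k(p(p(b)), p(p(b)))))))  →  p(p(m(p(p(p(e))), p(p(a)), p(k(p(p(b)), p(p(b)))))))   [R5 at 1.1.2]
2. p(p(m(p(p(p(e))), p(p(a)), p(k(p(p(b)), p(p(b)))))))  →  p(p(p(k(p(p(b)), p(p(b))))))   [R2 at 1.1]
3. p(p(p(k(p(p(b)), p(p(b))))))  →  p(p(p(p(b))))   [R5 at 1.1.1]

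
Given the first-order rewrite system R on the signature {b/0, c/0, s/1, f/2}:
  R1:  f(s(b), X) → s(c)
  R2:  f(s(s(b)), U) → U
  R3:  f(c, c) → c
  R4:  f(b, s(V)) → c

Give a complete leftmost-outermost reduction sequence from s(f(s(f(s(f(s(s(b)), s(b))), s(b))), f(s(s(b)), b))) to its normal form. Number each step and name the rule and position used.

s(b)

1. s(f(s(f(s(f(s(s(b)), s(b))), s(b))), f(s(s(b)), b)))  →  s(f(s(f(s(s(b)), s(b))), f(s(s(b)), b)))   [R2 at 1.1.1.1.1]
2. s(f(s(f(s(s(b)), s(b))), f(s(s(b)), b)))  →  s(f(s(s(b)), f(s(s(b)), b)))   [R2 at 1.1.1]
3. s(f(s(s(b)), f(s(s(b)), b)))  →  s(f(s(s(b)), b))   [R2 at 1]
4. s(f(s(s(b)), b))  →  s(b)   [R2 at 1]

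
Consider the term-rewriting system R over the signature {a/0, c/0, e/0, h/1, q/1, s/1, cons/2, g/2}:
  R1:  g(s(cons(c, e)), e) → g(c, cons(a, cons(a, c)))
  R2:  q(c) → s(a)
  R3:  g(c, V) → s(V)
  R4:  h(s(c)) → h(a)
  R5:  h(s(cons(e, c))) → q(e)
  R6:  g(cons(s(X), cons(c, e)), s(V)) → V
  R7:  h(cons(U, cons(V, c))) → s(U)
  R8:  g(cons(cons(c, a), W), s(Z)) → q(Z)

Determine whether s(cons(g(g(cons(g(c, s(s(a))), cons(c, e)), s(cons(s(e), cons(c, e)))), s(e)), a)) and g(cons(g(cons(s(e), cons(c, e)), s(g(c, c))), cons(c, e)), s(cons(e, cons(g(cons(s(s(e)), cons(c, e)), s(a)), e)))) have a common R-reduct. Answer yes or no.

no — NF(t₁) = s(cons(e, a)), NF(t₂) = cons(e, cons(a, e))

Reduce t₁ = s(cons(g(g(cons(g(c, s(s(a))), cons(c, e)), s(cons(s(e), cons(c, e)))), s(e)), a)):
1. s(cons(g(g(cons(g(c, s(s(a))), cons(c, e)), s(cons(s(e), cons(c, e)))), s(e)), a))  →  s(cons(g(g(cons(s(s(s(a))), cons(c, e)), s(cons(s(e), cons(c, e)))), s(e)), a))   [R3 at 1.1.1.1.1]
2. s(cons(g(g(cons(s(s(s(a))), cons(c, e)), s(cons(s(e), cons(c, e)))), s(e)), a))  →  s(cons(g(cons(s(e), cons(c, e)), s(e)), a))   [R6 at 1.1.1]
3. s(cons(g(cons(s(e), cons(c, e)), s(e)), a))  →  s(cons(e, a))   [R6 at 1.1]

Reduce t₂ = g(cons(g(cons(s(e), cons(c, e)), s(g(c, c))), cons(c, e)), s(cons(e, cons(g(cons(s(s(e)), cons(c, e)), s(a)), e)))):
1. g(cons(g(cons(s(e), cons(c, e)), s(g(c, c))), cons(c, e)), s(cons(e, cons(g(cons(s(s(e)), cons(c, e)), s(a)), e))))  →  g(cons(g(c, c), cons(c, e)), s(cons(e, cons(g(cons(s(s(e)), cons(c, e)), s(a)), e))))   [R6 at 1.1]
2. g(cons(g(c, c), cons(c, e)), s(cons(e, cons(g(cons(s(s(e)), cons(c, e)), s(a)), e))))  →  g(cons(s(c), cons(c, e)), s(cons(e, cons(g(cons(s(s(e)), cons(c, e)), s(a)), e))))   [R3 at 1.1]
3. g(cons(s(c), cons(c, e)), s(cons(e, cons(g(cons(s(s(e)), cons(c, e)), s(a)), e))))  →  cons(e, cons(g(cons(s(s(e)), cons(c, e)), s(a)), e))   [R6 at ε]
4. cons(e, cons(g(cons(s(s(e)), cons(c, e)), s(a)), e))  →  cons(e, cons(a, e))   [R6 at 2.1]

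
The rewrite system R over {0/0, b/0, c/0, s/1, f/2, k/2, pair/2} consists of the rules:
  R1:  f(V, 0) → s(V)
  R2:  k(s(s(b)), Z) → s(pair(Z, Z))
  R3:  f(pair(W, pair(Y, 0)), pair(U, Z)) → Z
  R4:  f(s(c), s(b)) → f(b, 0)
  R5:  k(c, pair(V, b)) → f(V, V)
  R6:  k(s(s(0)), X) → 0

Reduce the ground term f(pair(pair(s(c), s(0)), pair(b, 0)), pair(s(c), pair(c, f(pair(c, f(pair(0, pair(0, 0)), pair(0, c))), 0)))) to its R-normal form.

pair(c, s(pair(c, c)))

1. f(pair(pair(s(c), s(0)), pair(b, 0)), pair(s(c), pair(c, f(pair(c, f(pair(0, pair(0, 0)), pair(0, c))), 0))))  →  pair(c, f(pair(c, f(pair(0, pair(0, 0)), pair(0, c))), 0))   [R3 at ε]
2. pair(c, f(pair(c, f(pair(0, pair(0, 0)), pair(0, c))), 0))  →  pair(c, s(pair(c, f(pair(0, pair(0, 0)), pair(0, c)))))   [R1 at 2]
3. pair(c, s(pair(c, f(pair(0, pair(0, 0)), pair(0, c)))))  →  pair(c, s(pair(c, c)))   [R3 at 2.1.2]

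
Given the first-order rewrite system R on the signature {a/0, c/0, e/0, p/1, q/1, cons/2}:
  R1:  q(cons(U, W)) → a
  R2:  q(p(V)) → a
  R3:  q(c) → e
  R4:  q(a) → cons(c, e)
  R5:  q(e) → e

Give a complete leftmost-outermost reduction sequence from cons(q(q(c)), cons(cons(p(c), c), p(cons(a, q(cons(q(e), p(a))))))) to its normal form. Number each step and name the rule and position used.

cons(e, cons(cons(p(c), c), p(cons(a, a))))

1. cons(q(q(c)), cons(cons(p(c), c), p(cons(a, q(cons(q(e), p(a)))))))  →  cons(q(e), cons(cons(p(c), c), p(cons(a, q(cons(q(e), p(a)))))))   [R3 at 1.1]
2. cons(q(e), cons(cons(p(c), c), p(cons(a, q(cons(q(e), p(a)))))))  →  cons(e, cons(cons(p(c), c), p(cons(a, q(cons(q(e), p(a)))))))   [R5 at 1]
3. cons(e, cons(cons(p(c), c), p(cons(a, q(cons(q(e), p(a)))))))  →  cons(e, cons(cons(p(c), c), p(cons(a, a))))   [R1 at 2.2.1.2]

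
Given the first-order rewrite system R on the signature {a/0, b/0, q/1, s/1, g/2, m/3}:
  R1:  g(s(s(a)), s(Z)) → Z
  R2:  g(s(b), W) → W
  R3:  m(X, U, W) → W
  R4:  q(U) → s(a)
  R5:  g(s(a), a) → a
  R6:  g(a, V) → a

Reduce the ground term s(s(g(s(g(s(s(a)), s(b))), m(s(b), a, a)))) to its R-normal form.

1. s(s(g(s(g(s(s(a)), s(b))), m(s(b), a, a))))  →  s(s(g(s(b), m(s(b), a, a))))   [R1 at 1.1.1.1]
2. s(s(g(s(b), m(s(b), a, a))))  →  s(s(m(s(b), a, a)))   [R2 at 1.1]
3. s(s(m(s(b), a, a)))  →  s(s(a))   [R3 at 1.1]

s(s(a))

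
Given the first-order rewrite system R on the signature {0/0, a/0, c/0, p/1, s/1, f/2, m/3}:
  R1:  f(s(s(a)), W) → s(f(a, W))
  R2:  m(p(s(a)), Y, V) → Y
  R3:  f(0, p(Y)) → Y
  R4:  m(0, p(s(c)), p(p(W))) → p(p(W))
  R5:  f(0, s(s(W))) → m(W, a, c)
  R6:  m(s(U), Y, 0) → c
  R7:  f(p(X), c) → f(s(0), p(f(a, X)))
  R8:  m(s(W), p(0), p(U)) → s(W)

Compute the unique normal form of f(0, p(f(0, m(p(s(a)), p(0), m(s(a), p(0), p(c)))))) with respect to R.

0

1. f(0, p(f(0, m(p(s(a)), p(0), m(s(a), p(0), p(c))))))  →  f(0, m(p(s(a)), p(0), m(s(a), p(0), p(c))))   [R3 at ε]
2. f(0, m(p(s(a)), p(0), m(s(a), p(0), p(c))))  →  f(0, p(0))   [R2 at 2]
3. f(0, p(0))  →  0   [R3 at ε]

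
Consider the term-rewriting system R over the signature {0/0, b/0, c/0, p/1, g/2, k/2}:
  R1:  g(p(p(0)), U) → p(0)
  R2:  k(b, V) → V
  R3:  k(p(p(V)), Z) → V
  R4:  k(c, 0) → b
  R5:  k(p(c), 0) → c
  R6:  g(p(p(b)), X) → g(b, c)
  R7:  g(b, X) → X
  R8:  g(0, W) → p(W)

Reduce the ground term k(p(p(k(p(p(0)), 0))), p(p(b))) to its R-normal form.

1. k(p(p(k(p(p(0)), 0))), p(p(b)))  →  k(p(p(0)), 0)   [R3 at ε]
2. k(p(p(0)), 0)  →  0   [R3 at ε]

0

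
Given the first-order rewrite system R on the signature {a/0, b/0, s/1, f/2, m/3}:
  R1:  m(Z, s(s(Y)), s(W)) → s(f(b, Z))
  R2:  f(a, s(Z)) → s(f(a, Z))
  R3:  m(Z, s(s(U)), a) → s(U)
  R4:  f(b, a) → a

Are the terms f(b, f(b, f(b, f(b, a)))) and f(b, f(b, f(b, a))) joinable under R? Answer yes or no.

yes — NF(t₁) = a, NF(t₂) = a

Reduce t₁ = f(b, f(b, f(b, f(b, a)))):
1. f(b, f(b, f(b, f(b, a))))  →  f(b, f(b, f(b, a)))   [R4 at 2.2.2]
2. f(b, f(b, f(b, a)))  →  f(b, f(b, a))   [R4 at 2.2]
3. f(b, f(b, a))  →  f(b, a)   [R4 at 2]
4. f(b, a)  →  a   [R4 at ε]

Reduce t₂ = f(b, f(b, f(b, a))):
1. f(b, f(b, f(b, a)))  →  f(b, f(b, a))   [R4 at 2.2]
2. f(b, f(b, a))  →  f(b, a)   [R4 at 2]
3. f(b, a)  →  a   [R4 at ε]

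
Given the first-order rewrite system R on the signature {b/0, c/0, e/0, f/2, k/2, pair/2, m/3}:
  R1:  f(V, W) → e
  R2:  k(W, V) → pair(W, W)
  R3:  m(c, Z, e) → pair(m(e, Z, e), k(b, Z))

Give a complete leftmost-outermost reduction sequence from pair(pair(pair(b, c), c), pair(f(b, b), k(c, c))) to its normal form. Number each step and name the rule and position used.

pair(pair(pair(b, c), c), pair(e, pair(c, c)))

1. pair(pair(pair(b, c), c), pair(f(b, b), k(c, c)))  →  pair(pair(pair(b, c), c), pair(e, k(c, c)))   [R1 at 2.1]
2. pair(pair(pair(b, c), c), pair(e, k(c, c)))  →  pair(pair(pair(b, c), c), pair(e, pair(c, c)))   [R2 at 2.2]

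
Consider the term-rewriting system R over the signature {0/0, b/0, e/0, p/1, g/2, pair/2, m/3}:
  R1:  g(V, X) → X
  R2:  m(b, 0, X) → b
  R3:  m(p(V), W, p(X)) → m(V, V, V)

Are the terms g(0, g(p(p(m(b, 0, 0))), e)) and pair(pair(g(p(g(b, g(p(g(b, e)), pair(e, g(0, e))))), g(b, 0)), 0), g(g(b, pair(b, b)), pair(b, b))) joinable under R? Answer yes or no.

Reduce t₁ = g(0, g(p(p(m(b, 0, 0))), e)):
1. g(0, g(p(p(m(b, 0, 0))), e))  →  g(p(p(m(b, 0, 0))), e)   [R1 at ε]
2. g(p(p(m(b, 0, 0))), e)  →  e   [R1 at ε]

Reduce t₂ = pair(pair(g(p(g(b, g(p(g(b, e)), pair(e, g(0, e))))), g(b, 0)), 0), g(g(b, pair(b, b)), pair(b, b))):
1. pair(pair(g(p(g(b, g(p(g(b, e)), pair(e, g(0, e))))), g(b, 0)), 0), g(g(b, pair(b, b)), pair(b, b)))  →  pair(pair(g(b, 0), 0), g(g(b, pair(b, b)), pair(b, b)))   [R1 at 1.1]
2. pair(pair(g(b, 0), 0), g(g(b, pair(b, b)), pair(b, b)))  →  pair(pair(0, 0), g(g(b, pair(b, b)), pair(b, b)))   [R1 at 1.1]
3. pair(pair(0, 0), g(g(b, pair(b, b)), pair(b, b)))  →  pair(pair(0, 0), pair(b, b))   [R1 at 2]

no — NF(t₁) = e, NF(t₂) = pair(pair(0, 0), pair(b, b))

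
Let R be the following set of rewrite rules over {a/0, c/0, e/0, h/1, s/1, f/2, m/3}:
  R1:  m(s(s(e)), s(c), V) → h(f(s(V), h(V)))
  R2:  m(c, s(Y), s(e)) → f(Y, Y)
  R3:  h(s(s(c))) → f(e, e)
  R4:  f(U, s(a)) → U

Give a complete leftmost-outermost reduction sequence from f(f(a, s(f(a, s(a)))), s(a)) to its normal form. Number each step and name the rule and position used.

1. f(f(a, s(f(a, s(a)))), s(a))  →  f(a, s(f(a, s(a))))   [R4 at ε]
2. f(a, s(f(a, s(a))))  →  f(a, s(a))   [R4 at 2.1]
3. f(a, s(a))  →  a   [R4 at ε]

a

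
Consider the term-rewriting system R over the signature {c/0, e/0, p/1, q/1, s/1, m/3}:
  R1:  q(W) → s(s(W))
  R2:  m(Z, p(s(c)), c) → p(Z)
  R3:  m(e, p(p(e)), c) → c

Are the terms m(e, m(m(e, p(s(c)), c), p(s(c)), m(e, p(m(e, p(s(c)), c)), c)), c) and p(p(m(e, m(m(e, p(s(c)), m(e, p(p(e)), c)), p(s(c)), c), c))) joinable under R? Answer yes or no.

no — NF(t₁) = c, NF(t₂) = p(p(c))

Reduce t₁ = m(e, m(m(e, p(s(c)), c), p(s(c)), m(e, p(m(e, p(s(c)), c)), c)), c):
1. m(e, m(m(e, p(s(c)), c), p(s(c)), m(e, p(m(e, p(s(c)), c)), c)), c)  →  m(e, m(p(e), p(s(c)), m(e, p(m(e, p(s(c)), c)), c)), c)   [R2 at 2.1]
2. m(e, m(p(e), p(s(c)), m(e, p(m(e, p(s(c)), c)), c)), c)  →  m(e, m(p(e), p(s(c)), m(e, p(p(e)), c)), c)   [R2 at 2.3.2.1]
3. m(e, m(p(e), p(s(c)), m(e, p(p(e)), c)), c)  →  m(e, m(p(e), p(s(c)), c), c)   [R3 at 2.3]
4. m(e, m(p(e), p(s(c)), c), c)  →  m(e, p(p(e)), c)   [R2 at 2]
5. m(e, p(p(e)), c)  →  c   [R3 at ε]

Reduce t₂ = p(p(m(e, m(m(e, p(s(c)), m(e, p(p(e)), c)), p(s(c)), c), c))):
1. p(p(m(e, m(m(e, p(s(c)), m(e, p(p(e)), c)), p(s(c)), c), c)))  →  p(p(m(e, p(m(e, p(s(c)), m(e, p(p(e)), c))), c)))   [R2 at 1.1.2]
2. p(p(m(e, p(m(e, p(s(c)), m(e, p(p(e)), c))), c)))  →  p(p(m(e, p(m(e, p(s(c)), c)), c)))   [R3 at 1.1.2.1.3]
3. p(p(m(e, p(m(e, p(s(c)), c)), c)))  →  p(p(m(e, p(p(e)), c)))   [R2 at 1.1.2.1]
4. p(p(m(e, p(p(e)), c)))  →  p(p(c))   [R3 at 1.1]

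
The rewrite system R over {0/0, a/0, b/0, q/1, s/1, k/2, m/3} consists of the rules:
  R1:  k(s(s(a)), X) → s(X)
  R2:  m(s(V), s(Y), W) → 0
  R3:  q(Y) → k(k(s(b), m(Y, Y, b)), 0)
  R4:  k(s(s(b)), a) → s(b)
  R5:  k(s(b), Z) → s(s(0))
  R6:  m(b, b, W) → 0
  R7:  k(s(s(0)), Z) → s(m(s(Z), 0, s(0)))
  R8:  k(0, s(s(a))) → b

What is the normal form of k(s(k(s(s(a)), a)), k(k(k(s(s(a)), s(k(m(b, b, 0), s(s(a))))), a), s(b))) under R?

s(s(s(0)))

1. k(s(k(s(s(a)), a)), k(k(k(s(s(a)), s(k(m(b, b, 0), s(s(a))))), a), s(b)))  →  k(s(s(a)), k(k(k(s(s(a)), s(k(m(b, b, 0), s(s(a))))), a), s(b)))   [R1 at 1.1]
2. k(s(s(a)), k(k(k(s(s(a)), s(k(m(b, b, 0), s(s(a))))), a), s(b)))  →  s(k(k(k(s(s(a)), s(k(m(b, b, 0), s(s(a))))), a), s(b)))   [R1 at ε]
3. s(k(k(k(s(s(a)), s(k(m(b, b, 0), s(s(a))))), a), s(b)))  →  s(k(k(s(s(k(m(b, b, 0), s(s(a))))), a), s(b)))   [R1 at 1.1.1]
4. s(k(k(s(s(k(m(b, b, 0), s(s(a))))), a), s(b)))  →  s(k(k(s(s(k(0, s(s(a))))), a), s(b)))   [R6 at 1.1.1.1.1.1]
5. s(k(k(s(s(k(0, s(s(a))))), a), s(b)))  →  s(k(k(s(s(b)), a), s(b)))   [R8 at 1.1.1.1.1]
6. s(k(k(s(s(b)), a), s(b)))  →  s(k(s(b), s(b)))   [R4 at 1.1]
7. s(k(s(b), s(b)))  →  s(s(s(0)))   [R5 at 1]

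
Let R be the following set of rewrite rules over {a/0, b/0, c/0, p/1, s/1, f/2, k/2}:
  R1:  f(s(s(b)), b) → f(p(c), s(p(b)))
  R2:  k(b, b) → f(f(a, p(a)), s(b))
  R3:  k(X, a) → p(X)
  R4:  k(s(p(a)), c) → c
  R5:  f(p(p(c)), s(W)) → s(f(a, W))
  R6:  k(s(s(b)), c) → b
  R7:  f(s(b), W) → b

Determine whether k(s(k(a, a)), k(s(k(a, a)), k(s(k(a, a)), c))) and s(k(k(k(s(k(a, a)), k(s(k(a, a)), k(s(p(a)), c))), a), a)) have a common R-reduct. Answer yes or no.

no — NF(t₁) = c, NF(t₂) = s(p(p(c)))

Reduce t₁ = k(s(k(a, a)), k(s(k(a, a)), k(s(k(a, a)), c))):
1. k(s(k(a, a)), k(s(k(a, a)), k(s(k(a, a)), c)))  →  k(s(p(a)), k(s(k(a, a)), k(s(k(a, a)), c)))   [R3 at 1.1]
2. k(s(p(a)), k(s(k(a, a)), k(s(k(a, a)), c)))  →  k(s(p(a)), k(s(p(a)), k(s(k(a, a)), c)))   [R3 at 2.1.1]
3. k(s(p(a)), k(s(p(a)), k(s(k(a, a)), c)))  →  k(s(p(a)), k(s(p(a)), k(s(p(a)), c)))   [R3 at 2.2.1.1]
4. k(s(p(a)), k(s(p(a)), k(s(p(a)), c)))  →  k(s(p(a)), k(s(p(a)), c))   [R4 at 2.2]
5. k(s(p(a)), k(s(p(a)), c))  →  k(s(p(a)), c)   [R4 at 2]
6. k(s(p(a)), c)  →  c   [R4 at ε]

Reduce t₂ = s(k(k(k(s(k(a, a)), k(s(k(a, a)), k(s(p(a)), c))), a), a)):
1. s(k(k(k(s(k(a, a)), k(s(k(a, a)), k(s(p(a)), c))), a), a))  →  s(p(k(k(s(k(a, a)), k(s(k(a, a)), k(s(p(a)), c))), a)))   [R3 at 1]
2. s(p(k(k(s(k(a, a)), k(s(k(a, a)), k(s(p(a)), c))), a)))  →  s(p(p(k(s(k(a, a)), k(s(k(a, a)), k(s(p(a)), c))))))   [R3 at 1.1]
3. s(p(p(k(s(k(a, a)), k(s(k(a, a)), k(s(p(a)), c))))))  →  s(p(p(k(s(p(a)), k(s(k(a, a)), k(s(p(a)), c))))))   [R3 at 1.1.1.1.1]
4. s(p(p(k(s(p(a)), k(s(k(a, a)), k(s(p(a)), c))))))  →  s(p(p(k(s(p(a)), k(s(p(a)), k(s(p(a)), c))))))   [R3 at 1.1.1.2.1.1]
5. s(p(p(k(s(p(a)), k(s(p(a)), k(s(p(a)), c))))))  →  s(p(p(k(s(p(a)), k(s(p(a)), c)))))   [R4 at 1.1.1.2.2]
6. s(p(p(k(s(p(a)), k(s(p(a)), c)))))  →  s(p(p(k(s(p(a)), c))))   [R4 at 1.1.1.2]
7. s(p(p(k(s(p(a)), c))))  →  s(p(p(c)))   [R4 at 1.1.1]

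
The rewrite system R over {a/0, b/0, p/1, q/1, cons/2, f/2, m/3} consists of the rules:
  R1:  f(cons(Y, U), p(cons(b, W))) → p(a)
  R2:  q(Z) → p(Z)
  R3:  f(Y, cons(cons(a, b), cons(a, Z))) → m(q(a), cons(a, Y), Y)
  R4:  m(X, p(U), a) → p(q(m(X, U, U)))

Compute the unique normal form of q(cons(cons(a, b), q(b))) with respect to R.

1. q(cons(cons(a, b), q(b)))  →  p(cons(cons(a, b), q(b)))   [R2 at ε]
2. p(cons(cons(a, b), q(b)))  →  p(cons(cons(a, b), p(b)))   [R2 at 1.2]

p(cons(cons(a, b), p(b)))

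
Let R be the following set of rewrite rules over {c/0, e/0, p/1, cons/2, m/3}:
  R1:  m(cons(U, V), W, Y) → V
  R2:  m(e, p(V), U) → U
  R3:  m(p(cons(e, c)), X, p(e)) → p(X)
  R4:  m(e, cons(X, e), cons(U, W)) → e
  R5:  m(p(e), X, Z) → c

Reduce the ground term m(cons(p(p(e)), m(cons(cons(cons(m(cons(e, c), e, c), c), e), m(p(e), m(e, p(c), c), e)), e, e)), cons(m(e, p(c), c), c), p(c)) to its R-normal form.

1. m(cons(p(p(e)), m(cons(cons(cons(m(cons(e, c), e, c), c), e), m(p(e), m(e, p(c), c), e)), e, e)), cons(m(e, p(c), c), c), p(c))  →  m(cons(cons(cons(m(cons(e, c), e, c), c), e), m(p(e), m(e, p(c), c), e)), e, e)   [R1 at ε]
2. m(cons(cons(cons(m(cons(e, c), e, c), c), e), m(p(e), m(e, p(c), c), e)), e, e)  →  m(p(e), m(e, p(c), c), e)   [R1 at ε]
3. m(p(e), m(e, p(c), c), e)  →  c   [R5 at ε]

c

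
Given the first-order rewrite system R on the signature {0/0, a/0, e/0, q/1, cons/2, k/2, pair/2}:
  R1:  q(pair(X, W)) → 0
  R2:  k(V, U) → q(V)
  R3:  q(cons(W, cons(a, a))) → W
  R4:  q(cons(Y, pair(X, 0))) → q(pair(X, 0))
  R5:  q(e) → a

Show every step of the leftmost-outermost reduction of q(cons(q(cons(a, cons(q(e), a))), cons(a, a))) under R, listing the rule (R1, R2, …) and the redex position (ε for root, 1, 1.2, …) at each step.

1. q(cons(q(cons(a, cons(q(e), a))), cons(a, a)))  →  q(cons(a, cons(q(e), a)))   [R3 at ε]
2. q(cons(a, cons(q(e), a)))  →  q(cons(a, cons(a, a)))   [R5 at 1.2.1]
3. q(cons(a, cons(a, a)))  →  a   [R3 at ε]

a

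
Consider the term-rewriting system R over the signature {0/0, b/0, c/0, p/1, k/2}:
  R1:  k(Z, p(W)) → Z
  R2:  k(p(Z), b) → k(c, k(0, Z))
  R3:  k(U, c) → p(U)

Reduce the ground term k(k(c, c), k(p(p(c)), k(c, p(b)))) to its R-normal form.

p(c)

1. k(k(c, c), k(p(p(c)), k(c, p(b))))  →  k(p(c), k(p(p(c)), k(c, p(b))))   [R3 at 1]
2. k(p(c), k(p(p(c)), k(c, p(b))))  →  k(p(c), k(p(p(c)), c))   [R1 at 2.2]
3. k(p(c), k(p(p(c)), c))  →  k(p(c), p(p(p(c))))   [R3 at 2]
4. k(p(c), p(p(p(c))))  →  p(c)   [R1 at ε]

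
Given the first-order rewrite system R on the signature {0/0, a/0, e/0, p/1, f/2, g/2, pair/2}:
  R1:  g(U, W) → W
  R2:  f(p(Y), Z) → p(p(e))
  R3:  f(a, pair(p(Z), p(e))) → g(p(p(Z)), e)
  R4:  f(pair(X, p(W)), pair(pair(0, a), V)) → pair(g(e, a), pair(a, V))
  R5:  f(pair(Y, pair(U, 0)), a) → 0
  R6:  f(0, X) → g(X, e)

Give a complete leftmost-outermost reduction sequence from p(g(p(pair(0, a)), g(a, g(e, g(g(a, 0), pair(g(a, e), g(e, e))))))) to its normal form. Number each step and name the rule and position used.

p(pair(e, e))

1. p(g(p(pair(0, a)), g(a, g(e, g(g(a, 0), pair(g(a, e), g(e, e)))))))  →  p(g(a, g(e, g(g(a, 0), pair(g(a, e), g(e, e))))))   [R1 at 1]
2. p(g(a, g(e, g(g(a, 0), pair(g(a, e), g(e, e))))))  →  p(g(e, g(g(a, 0), pair(g(a, e), g(e, e)))))   [R1 at 1]
3. p(g(e, g(g(a, 0), pair(g(a, e), g(e, e)))))  →  p(g(g(a, 0), pair(g(a, e), g(e, e))))   [R1 at 1]
4. p(g(g(a, 0), pair(g(a, e), g(e, e))))  →  p(pair(g(a, e), g(e, e)))   [R1 at 1]
5. p(pair(g(a, e), g(e, e)))  →  p(pair(e, g(e, e)))   [R1 at 1.1]
6. p(pair(e, g(e, e)))  →  p(pair(e, e))   [R1 at 1.2]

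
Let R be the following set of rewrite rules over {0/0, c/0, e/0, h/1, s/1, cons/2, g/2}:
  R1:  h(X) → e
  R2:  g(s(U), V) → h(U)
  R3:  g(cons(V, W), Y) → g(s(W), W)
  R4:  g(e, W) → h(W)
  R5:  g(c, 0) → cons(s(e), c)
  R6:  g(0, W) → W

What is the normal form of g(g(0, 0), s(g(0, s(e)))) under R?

1. g(g(0, 0), s(g(0, s(e))))  →  g(0, s(g(0, s(e))))   [R6 at 1]
2. g(0, s(g(0, s(e))))  →  s(g(0, s(e)))   [R6 at ε]
3. s(g(0, s(e)))  →  s(s(e))   [R6 at 1]

s(s(e))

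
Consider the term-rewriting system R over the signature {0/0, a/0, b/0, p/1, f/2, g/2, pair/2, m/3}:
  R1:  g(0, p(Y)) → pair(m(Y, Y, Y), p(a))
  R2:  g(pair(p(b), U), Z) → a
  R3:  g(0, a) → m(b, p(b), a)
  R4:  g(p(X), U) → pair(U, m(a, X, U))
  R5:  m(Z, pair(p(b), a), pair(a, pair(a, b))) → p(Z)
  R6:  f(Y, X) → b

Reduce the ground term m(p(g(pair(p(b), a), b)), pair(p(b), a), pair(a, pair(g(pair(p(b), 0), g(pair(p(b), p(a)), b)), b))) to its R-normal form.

p(p(a))

1. m(p(g(pair(p(b), a), b)), pair(p(b), a), pair(a, pair(g(pair(p(b), 0), g(pair(p(b), p(a)), b)), b)))  →  m(p(a), pair(p(b), a), pair(a, pair(g(pair(p(b), 0), g(pair(p(b), p(a)), b)), b)))   [R2 at 1.1]
2. m(p(a), pair(p(b), a), pair(a, pair(g(pair(p(b), 0), g(pair(p(b), p(a)), b)), b)))  →  m(p(a), pair(p(b), a), pair(a, pair(a, b)))   [R2 at 3.2.1]
3. m(p(a), pair(p(b), a), pair(a, pair(a, b)))  →  p(p(a))   [R5 at ε]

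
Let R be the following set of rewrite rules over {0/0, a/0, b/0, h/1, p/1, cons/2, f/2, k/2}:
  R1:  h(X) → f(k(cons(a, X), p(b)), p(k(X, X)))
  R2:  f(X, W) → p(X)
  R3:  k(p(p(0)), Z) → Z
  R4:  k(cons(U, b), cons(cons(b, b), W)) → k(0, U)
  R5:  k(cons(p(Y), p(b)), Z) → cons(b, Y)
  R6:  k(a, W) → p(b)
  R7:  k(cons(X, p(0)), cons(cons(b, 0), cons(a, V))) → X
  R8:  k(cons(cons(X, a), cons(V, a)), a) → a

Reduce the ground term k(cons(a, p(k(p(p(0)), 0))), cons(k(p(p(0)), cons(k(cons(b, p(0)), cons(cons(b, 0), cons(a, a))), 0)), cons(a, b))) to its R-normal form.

a

1. k(cons(a, p(k(p(p(0)), 0))), cons(k(p(p(0)), cons(k(cons(b, p(0)), cons(cons(b, 0), cons(a, a))), 0)), cons(a, b)))  →  k(cons(a, p(0)), cons(k(p(p(0)), cons(k(cons(b, p(0)), cons(cons(b, 0), cons(a, a))), 0)), cons(a, b)))   [R3 at 1.2.1]
2. k(cons(a, p(0)), cons(k(p(p(0)), cons(k(cons(b, p(0)), cons(cons(b, 0), cons(a, a))), 0)), cons(a, b)))  →  k(cons(a, p(0)), cons(cons(k(cons(b, p(0)), cons(cons(b, 0), cons(a, a))), 0), cons(a, b)))   [R3 at 2.1]
3. k(cons(a, p(0)), cons(cons(k(cons(b, p(0)), cons(cons(b, 0), cons(a, a))), 0), cons(a, b)))  →  k(cons(a, p(0)), cons(cons(b, 0), cons(a, b)))   [R7 at 2.1.1]
4. k(cons(a, p(0)), cons(cons(b, 0), cons(a, b)))  →  a   [R7 at ε]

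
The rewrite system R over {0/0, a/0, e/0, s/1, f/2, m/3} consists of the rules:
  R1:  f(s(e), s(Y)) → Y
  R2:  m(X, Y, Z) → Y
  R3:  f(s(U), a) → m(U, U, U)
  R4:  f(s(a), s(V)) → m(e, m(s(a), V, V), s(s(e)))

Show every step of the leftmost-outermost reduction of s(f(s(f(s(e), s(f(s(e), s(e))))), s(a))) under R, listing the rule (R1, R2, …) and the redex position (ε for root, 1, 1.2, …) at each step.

1. s(f(s(f(s(e), s(f(s(e), s(e))))), s(a)))  →  s(f(s(f(s(e), s(e))), s(a)))   [R1 at 1.1.1]
2. s(f(s(f(s(e), s(e))), s(a)))  →  s(f(s(e), s(a)))   [R1 at 1.1.1]
3. s(f(s(e), s(a)))  →  s(a)   [R1 at 1]

s(a)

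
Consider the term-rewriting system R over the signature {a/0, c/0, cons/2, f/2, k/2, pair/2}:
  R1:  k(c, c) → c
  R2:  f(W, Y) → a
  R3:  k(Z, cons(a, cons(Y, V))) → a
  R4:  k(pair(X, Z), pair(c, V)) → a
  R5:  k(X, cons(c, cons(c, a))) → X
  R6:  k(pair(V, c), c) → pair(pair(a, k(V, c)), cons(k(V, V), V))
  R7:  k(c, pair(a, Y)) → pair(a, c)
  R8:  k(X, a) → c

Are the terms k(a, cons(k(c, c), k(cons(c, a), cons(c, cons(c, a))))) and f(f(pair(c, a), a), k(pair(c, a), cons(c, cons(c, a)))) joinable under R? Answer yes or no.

yes — NF(t₁) = a, NF(t₂) = a

Reduce t₁ = k(a, cons(k(c, c), k(cons(c, a), cons(c, cons(c, a))))):
1. k(a, cons(k(c, c), k(cons(c, a), cons(c, cons(c, a)))))  →  k(a, cons(c, k(cons(c, a), cons(c, cons(c, a)))))   [R1 at 2.1]
2. k(a, cons(c, k(cons(c, a), cons(c, cons(c, a)))))  →  k(a, cons(c, cons(c, a)))   [R5 at 2.2]
3. k(a, cons(c, cons(c, a)))  →  a   [R5 at ε]

Reduce t₂ = f(f(pair(c, a), a), k(pair(c, a), cons(c, cons(c, a)))):
1. f(f(pair(c, a), a), k(pair(c, a), cons(c, cons(c, a))))  →  a   [R2 at ε]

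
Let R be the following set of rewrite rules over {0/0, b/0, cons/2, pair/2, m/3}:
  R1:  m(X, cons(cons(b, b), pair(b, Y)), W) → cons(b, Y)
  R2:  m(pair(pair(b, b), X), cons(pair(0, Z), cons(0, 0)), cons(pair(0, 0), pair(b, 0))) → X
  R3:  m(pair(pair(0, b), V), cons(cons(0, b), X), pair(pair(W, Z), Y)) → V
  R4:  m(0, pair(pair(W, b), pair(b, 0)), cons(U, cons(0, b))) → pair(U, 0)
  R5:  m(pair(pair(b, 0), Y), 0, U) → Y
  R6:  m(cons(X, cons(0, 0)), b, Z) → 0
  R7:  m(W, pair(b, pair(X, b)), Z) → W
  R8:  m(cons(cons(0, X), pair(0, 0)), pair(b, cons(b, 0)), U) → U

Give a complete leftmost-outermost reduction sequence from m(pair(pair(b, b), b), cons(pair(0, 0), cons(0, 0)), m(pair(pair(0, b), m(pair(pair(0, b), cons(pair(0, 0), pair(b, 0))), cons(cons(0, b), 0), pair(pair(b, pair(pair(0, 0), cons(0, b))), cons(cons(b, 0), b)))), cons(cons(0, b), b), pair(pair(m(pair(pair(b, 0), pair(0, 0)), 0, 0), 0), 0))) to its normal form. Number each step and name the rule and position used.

b

1. m(pair(pair(b, b), b), cons(pair(0, 0), cons(0, 0)), m(pair(pair(0, b), m(pair(pair(0, b), cons(pair(0, 0), pair(b, 0))), cons(cons(0, b), 0), pair(pair(b, pair(pair(0, 0), cons(0, b))), cons(cons(b, 0), b)))), cons(cons(0, b), b), pair(pair(m(pair(pair(b, 0), pair(0, 0)), 0, 0), 0), 0)))  →  m(pair(pair(b, b), b), cons(pair(0, 0), cons(0, 0)), m(pair(pair(0, b), cons(pair(0, 0), pair(b, 0))), cons(cons(0, b), 0), pair(pair(b, pair(pair(0, 0), cons(0, b))), cons(cons(b, 0), b))))   [R3 at 3]
2. m(pair(pair(b, b), b), cons(pair(0, 0), cons(0, 0)), m(pair(pair(0, b), cons(pair(0, 0), pair(b, 0))), cons(cons(0, b), 0), pair(pair(b, pair(pair(0, 0), cons(0, b))), cons(cons(b, 0), b))))  →  m(pair(pair(b, b), b), cons(pair(0, 0), cons(0, 0)), cons(pair(0, 0), pair(b, 0)))   [R3 at 3]
3. m(pair(pair(b, b), b), cons(pair(0, 0), cons(0, 0)), cons(pair(0, 0), pair(b, 0)))  →  b   [R2 at ε]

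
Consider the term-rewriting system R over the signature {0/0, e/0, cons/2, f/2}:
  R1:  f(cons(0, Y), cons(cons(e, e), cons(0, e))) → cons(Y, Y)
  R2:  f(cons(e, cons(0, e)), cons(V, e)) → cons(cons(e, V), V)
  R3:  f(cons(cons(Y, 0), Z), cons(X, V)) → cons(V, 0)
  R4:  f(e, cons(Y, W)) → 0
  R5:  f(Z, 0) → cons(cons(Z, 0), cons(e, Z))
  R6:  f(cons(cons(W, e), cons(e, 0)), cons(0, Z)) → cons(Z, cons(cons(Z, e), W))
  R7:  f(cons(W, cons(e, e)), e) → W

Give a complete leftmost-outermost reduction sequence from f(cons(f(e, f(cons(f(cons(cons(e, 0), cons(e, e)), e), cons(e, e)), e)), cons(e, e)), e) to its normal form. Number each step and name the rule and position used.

0

1. f(cons(f(e, f(cons(f(cons(cons(e, 0), cons(e, e)), e), cons(e, e)), e)), cons(e, e)), e)  →  f(e, f(cons(f(cons(cons(e, 0), cons(e, e)), e), cons(e, e)), e))   [R7 at ε]
2. f(e, f(cons(f(cons(cons(e, 0), cons(e, e)), e), cons(e, e)), e))  →  f(e, f(cons(cons(e, 0), cons(e, e)), e))   [R7 at 2]
3. f(e, f(cons(cons(e, 0), cons(e, e)), e))  →  f(e, cons(e, 0))   [R7 at 2]
4. f(e, cons(e, 0))  →  0   [R4 at ε]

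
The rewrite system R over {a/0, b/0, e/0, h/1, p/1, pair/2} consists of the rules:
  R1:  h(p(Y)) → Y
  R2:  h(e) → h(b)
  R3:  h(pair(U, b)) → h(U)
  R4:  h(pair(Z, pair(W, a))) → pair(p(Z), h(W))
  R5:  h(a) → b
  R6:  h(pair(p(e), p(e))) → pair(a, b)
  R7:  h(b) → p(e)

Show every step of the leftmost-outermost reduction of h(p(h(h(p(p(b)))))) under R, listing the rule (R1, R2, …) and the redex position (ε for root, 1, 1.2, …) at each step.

b

1. h(p(h(h(p(p(b))))))  →  h(h(p(p(b))))   [R1 at ε]
2. h(h(p(p(b))))  →  h(p(b))   [R1 at 1]
3. h(p(b))  →  b   [R1 at ε]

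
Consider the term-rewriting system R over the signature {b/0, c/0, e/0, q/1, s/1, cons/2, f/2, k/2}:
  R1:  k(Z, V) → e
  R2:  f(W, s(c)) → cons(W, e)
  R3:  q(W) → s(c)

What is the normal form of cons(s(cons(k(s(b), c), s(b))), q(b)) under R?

1. cons(s(cons(k(s(b), c), s(b))), q(b))  →  cons(s(cons(e, s(b))), q(b))   [R1 at 1.1.1]
2. cons(s(cons(e, s(b))), q(b))  →  cons(s(cons(e, s(b))), s(c))   [R3 at 2]

cons(s(cons(e, s(b))), s(c))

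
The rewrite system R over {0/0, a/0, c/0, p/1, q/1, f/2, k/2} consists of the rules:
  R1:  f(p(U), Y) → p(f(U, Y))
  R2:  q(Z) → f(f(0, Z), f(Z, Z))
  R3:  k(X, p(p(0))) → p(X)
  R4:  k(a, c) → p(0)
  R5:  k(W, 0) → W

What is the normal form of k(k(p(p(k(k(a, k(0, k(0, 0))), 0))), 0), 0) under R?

p(p(a))

1. k(k(p(p(k(k(a, k(0, k(0, 0))), 0))), 0), 0)  →  k(p(p(k(k(a, k(0, k(0, 0))), 0))), 0)   [R5 at ε]
2. k(p(p(k(k(a, k(0, k(0, 0))), 0))), 0)  →  p(p(k(k(a, k(0, k(0, 0))), 0)))   [R5 at ε]
3. p(p(k(k(a, k(0, k(0, 0))), 0)))  →  p(p(k(a, k(0, k(0, 0)))))   [R5 at 1.1]
4. p(p(k(a, k(0, k(0, 0)))))  →  p(p(k(a, k(0, 0))))   [R5 at 1.1.2.2]
5. p(p(k(a, k(0, 0))))  →  p(p(k(a, 0)))   [R5 at 1.1.2]
6. p(p(k(a, 0)))  →  p(p(a))   [R5 at 1.1]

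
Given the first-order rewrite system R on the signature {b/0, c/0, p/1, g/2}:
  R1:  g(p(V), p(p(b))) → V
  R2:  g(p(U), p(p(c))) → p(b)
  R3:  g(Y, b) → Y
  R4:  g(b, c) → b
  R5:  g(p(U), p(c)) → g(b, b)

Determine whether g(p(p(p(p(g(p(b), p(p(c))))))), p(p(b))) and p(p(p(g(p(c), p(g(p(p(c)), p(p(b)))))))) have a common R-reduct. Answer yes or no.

yes — NF(t₁) = p(p(p(p(b)))), NF(t₂) = p(p(p(p(b))))

Reduce t₁ = g(p(p(p(p(g(p(b), p(p(c))))))), p(p(b))):
1. g(p(p(p(p(g(p(b), p(p(c))))))), p(p(b)))  →  p(p(p(g(p(b), p(p(c))))))   [R1 at ε]
2. p(p(p(g(p(b), p(p(c))))))  →  p(p(p(p(b))))   [R2 at 1.1.1]

Reduce t₂ = p(p(p(g(p(c), p(g(p(p(c)), p(p(b)))))))):
1. p(p(p(g(p(c), p(g(p(p(c)), p(p(b))))))))  →  p(p(p(g(p(c), p(p(c))))))   [R1 at 1.1.1.2.1]
2. p(p(p(g(p(c), p(p(c))))))  →  p(p(p(p(b))))   [R2 at 1.1.1]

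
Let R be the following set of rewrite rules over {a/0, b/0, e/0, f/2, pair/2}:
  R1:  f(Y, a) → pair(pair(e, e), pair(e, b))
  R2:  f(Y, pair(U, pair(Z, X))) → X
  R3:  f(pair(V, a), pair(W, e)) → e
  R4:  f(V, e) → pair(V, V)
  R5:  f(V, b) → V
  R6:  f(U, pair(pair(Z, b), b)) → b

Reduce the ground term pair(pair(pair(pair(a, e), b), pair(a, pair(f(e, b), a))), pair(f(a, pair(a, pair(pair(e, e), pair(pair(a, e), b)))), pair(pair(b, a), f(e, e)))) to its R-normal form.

1. pair(pair(pair(pair(a, e), b), pair(a, pair(f(e, b), a))), pair(f(a, pair(a, pair(pair(e, e), pair(pair(a, e), b)))), pair(pair(b, a), f(e, e))))  →  pair(pair(pair(pair(a, e), b), pair(a, pair(e, a))), pair(f(a, pair(a, pair(pair(e, e), pair(pair(a, e), b)))), pair(pair(b, a), f(e, e))))   [R5 at 1.2.2.1]
2. pair(pair(pair(pair(a, e), b), pair(a, pair(e, a))), pair(f(a, pair(a, pair(pair(e, e), pair(pair(a, e), b)))), pair(pair(b, a), f(e, e))))  →  pair(pair(pair(pair(a, e), b), pair(a, pair(e, a))), pair(pair(pair(a, e), b), pair(pair(b, a), f(e, e))))   [R2 at 2.1]
3. pair(pair(pair(pair(a, e), b), pair(a, pair(e, a))), pair(pair(pair(a, e), b), pair(pair(b, a), f(e, e))))  →  pair(pair(pair(pair(a, e), b), pair(a, pair(e, a))), pair(pair(pair(a, e), b), pair(pair(b, a), pair(e, e))))   [R4 at 2.2.2]

pair(pair(pair(pair(a, e), b), pair(a, pair(e, a))), pair(pair(pair(a, e), b), pair(pair(b, a), pair(e, e))))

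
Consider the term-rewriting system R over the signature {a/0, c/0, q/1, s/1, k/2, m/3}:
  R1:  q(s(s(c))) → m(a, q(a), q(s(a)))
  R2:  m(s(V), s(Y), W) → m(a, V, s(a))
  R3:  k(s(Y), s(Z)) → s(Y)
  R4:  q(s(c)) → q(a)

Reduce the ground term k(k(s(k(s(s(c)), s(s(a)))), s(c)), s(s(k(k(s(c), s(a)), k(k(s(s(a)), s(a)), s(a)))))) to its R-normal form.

1. k(k(s(k(s(s(c)), s(s(a)))), s(c)), s(s(k(k(s(c), s(a)), k(k(s(s(a)), s(a)), s(a))))))  →  k(s(k(s(s(c)), s(s(a)))), s(s(k(k(s(c), s(a)), k(k(s(s(a)), s(a)), s(a))))))   [R3 at 1]
2. k(s(k(s(s(c)), s(s(a)))), s(s(k(k(s(c), s(a)), k(k(s(s(a)), s(a)), s(a))))))  →  s(k(s(s(c)), s(s(a))))   [R3 at ε]
3. s(k(s(s(c)), s(s(a))))  →  s(s(s(c)))   [R3 at 1]

s(s(s(c)))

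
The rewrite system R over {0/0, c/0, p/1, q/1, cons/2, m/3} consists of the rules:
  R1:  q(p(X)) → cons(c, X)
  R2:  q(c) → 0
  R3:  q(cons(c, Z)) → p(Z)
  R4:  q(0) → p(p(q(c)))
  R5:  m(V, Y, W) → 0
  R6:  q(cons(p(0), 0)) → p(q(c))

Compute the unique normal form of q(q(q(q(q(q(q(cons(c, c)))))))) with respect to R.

p(c)

1. q(q(q(q(q(q(q(cons(c, c))))))))  →  q(q(q(q(q(q(p(c)))))))   [R3 at 1.1.1.1.1.1]
2. q(q(q(q(q(q(p(c)))))))  →  q(q(q(q(q(cons(c, c))))))   [R1 at 1.1.1.1.1]
3. q(q(q(q(q(cons(c, c))))))  →  q(q(q(q(p(c)))))   [R3 at 1.1.1.1]
4. q(q(q(q(p(c)))))  →  q(q(q(cons(c, c))))   [R1 at 1.1.1]
5. q(q(q(cons(c, c))))  →  q(q(p(c)))   [R3 at 1.1]
6. q(q(p(c)))  →  q(cons(c, c))   [R1 at 1]
7. q(cons(c, c))  →  p(c)   [R3 at ε]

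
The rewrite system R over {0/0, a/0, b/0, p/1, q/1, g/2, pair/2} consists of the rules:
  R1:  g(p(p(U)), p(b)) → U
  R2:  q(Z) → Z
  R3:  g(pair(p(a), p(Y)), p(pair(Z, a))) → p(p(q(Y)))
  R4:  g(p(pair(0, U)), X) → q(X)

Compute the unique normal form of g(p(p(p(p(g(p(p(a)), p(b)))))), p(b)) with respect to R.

p(p(a))

1. g(p(p(p(p(g(p(p(a)), p(b)))))), p(b))  →  p(p(g(p(p(a)), p(b))))   [R1 at ε]
2. p(p(g(p(p(a)), p(b))))  →  p(p(a))   [R1 at 1.1]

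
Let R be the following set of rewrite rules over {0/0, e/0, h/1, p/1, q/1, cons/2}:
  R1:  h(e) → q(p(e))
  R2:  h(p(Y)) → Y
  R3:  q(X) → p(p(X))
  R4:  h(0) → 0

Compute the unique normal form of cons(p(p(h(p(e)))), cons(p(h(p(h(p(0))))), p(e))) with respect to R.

cons(p(p(e)), cons(p(0), p(e)))

1. cons(p(p(h(p(e)))), cons(p(h(p(h(p(0))))), p(e)))  →  cons(p(p(e)), cons(p(h(p(h(p(0))))), p(e)))   [R2 at 1.1.1]
2. cons(p(p(e)), cons(p(h(p(h(p(0))))), p(e)))  →  cons(p(p(e)), cons(p(h(p(0))), p(e)))   [R2 at 2.1.1]
3. cons(p(p(e)), cons(p(h(p(0))), p(e)))  →  cons(p(p(e)), cons(p(0), p(e)))   [R2 at 2.1.1]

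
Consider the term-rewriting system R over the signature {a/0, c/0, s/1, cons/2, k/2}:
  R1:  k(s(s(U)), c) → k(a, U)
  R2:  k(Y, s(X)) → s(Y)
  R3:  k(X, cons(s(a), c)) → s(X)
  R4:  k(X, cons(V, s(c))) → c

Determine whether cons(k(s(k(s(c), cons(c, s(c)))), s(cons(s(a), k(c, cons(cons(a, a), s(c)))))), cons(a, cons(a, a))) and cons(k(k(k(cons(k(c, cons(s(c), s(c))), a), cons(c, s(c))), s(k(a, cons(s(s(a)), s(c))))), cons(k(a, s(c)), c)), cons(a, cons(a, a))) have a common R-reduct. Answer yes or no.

Reduce t₁ = cons(k(s(k(s(c), cons(c, s(c)))), s(cons(s(a), k(c, cons(cons(a, a), s(c)))))), cons(a, cons(a, a))):
1. cons(k(s(k(s(c), cons(c, s(c)))), s(cons(s(a), k(c, cons(cons(a, a), s(c)))))), cons(a, cons(a, a)))  →  cons(s(s(k(s(c), cons(c, s(c))))), cons(a, cons(a, a)))   [R2 at 1]
2. cons(s(s(k(s(c), cons(c, s(c))))), cons(a, cons(a, a)))  →  cons(s(s(c)), cons(a, cons(a, a)))   [R4 at 1.1.1]

Reduce t₂ = cons(k(k(k(cons(k(c, cons(s(c), s(c))), a), cons(c, s(c))), s(k(a, cons(s(s(a)), s(c))))), cons(k(a, s(c)), c)), cons(a, cons(a, a))):
1. cons(k(k(k(cons(k(c, cons(s(c), s(c))), a), cons(c, s(c))), s(k(a, cons(s(s(a)), s(c))))), cons(k(a, s(c)), c)), cons(a, cons(a, a)))  →  cons(k(s(k(cons(k(c, cons(s(c), s(c))), a), cons(c, s(c)))), cons(k(a, s(c)), c)), cons(a, cons(a, a)))   [R2 at 1.1]
2. cons(k(s(k(cons(k(c, cons(s(c), s(c))), a), cons(c, s(c)))), cons(k(a, s(c)), c)), cons(a, cons(a, a)))  →  cons(k(s(c), cons(k(a, s(c)), c)), cons(a, cons(a, a)))   [R4 at 1.1.1]
3. cons(k(s(c), cons(k(a, s(c)), c)), cons(a, cons(a, a)))  →  cons(k(s(c), cons(s(a), c)), cons(a, cons(a, a)))   [R2 at 1.2.1]
4. cons(k(s(c), cons(s(a), c)), cons(a, cons(a, a)))  →  cons(s(s(c)), cons(a, cons(a, a)))   [R3 at 1]

yes — NF(t₁) = cons(s(s(c)), cons(a, cons(a, a))), NF(t₂) = cons(s(s(c)), cons(a, cons(a, a)))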